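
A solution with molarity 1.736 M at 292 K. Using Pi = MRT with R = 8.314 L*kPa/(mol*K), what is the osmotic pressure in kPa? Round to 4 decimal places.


Osmotic pressure (van't Hoff): Pi = M*R*T.
RT = 8.314 * 292 = 2427.688
Pi = 1.736 * 2427.688
Pi = 4214.466368 kPa, rounded to 4 dp:

4214.4664 kPa


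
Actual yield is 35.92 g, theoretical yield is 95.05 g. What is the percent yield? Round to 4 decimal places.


% yield = 100 * actual / theoretical
% yield = 100 * 35.92 / 95.05
% yield = 37.79063651 %, rounded to 4 dp:

37.7906 %


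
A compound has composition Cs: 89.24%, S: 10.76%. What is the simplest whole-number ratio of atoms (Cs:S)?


Assume 100 g of compound, divide each mass% by atomic mass to get moles, then normalize by the smallest to get a raw atom ratio.
Moles per 100 g: Cs: 89.24/132.905 = 0.6715, S: 10.76/32.065 = 0.3356
Raw ratio (divide by min = 0.3356): Cs: 2.001, S: 1.0
Multiply by 1 to clear fractions: Cs: 2.001 ~= 2, S: 1.0 ~= 1
Reduce by GCD to get the simplest whole-number ratio:

2:1


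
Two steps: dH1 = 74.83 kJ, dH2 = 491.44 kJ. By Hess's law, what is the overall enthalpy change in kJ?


Hess's law: enthalpy is a state function, so add the step enthalpies.
dH_total = dH1 + dH2 = 74.83 + (491.44)
dH_total = 566.27 kJ:

566.27 kJ


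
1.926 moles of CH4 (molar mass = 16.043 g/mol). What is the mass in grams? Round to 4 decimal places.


mass = n * M
mass = 1.926 * 16.043
mass = 30.898818 g, rounded to 4 dp:

30.8988 g


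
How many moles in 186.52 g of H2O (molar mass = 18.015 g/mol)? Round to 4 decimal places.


n = mass / M
n = 186.52 / 18.015
n = 10.35359423 mol, rounded to 4 dp:

10.3536 mol


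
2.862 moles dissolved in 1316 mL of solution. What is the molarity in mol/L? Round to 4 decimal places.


Convert volume to liters: V_L = V_mL / 1000.
V_L = 1316 / 1000 = 1.316 L
M = n / V_L = 2.862 / 1.316
M = 2.17477204 mol/L, rounded to 4 dp:

2.1748 mol/L


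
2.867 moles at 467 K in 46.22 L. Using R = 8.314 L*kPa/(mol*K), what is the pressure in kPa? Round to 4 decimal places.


PV = nRT, solve for P = nRT / V.
nRT = 2.867 * 8.314 * 467 = 11131.5231
P = 11131.5231 / 46.22
P = 240.83779965 kPa, rounded to 4 dp:

240.8378 kPa


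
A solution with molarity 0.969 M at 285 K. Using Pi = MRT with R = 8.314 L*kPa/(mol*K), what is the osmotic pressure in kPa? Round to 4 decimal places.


Osmotic pressure (van't Hoff): Pi = M*R*T.
RT = 8.314 * 285 = 2369.49
Pi = 0.969 * 2369.49
Pi = 2296.03581 kPa, rounded to 4 dp:

2296.0358 kPa


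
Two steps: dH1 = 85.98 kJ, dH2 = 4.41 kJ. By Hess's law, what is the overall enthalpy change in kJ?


Hess's law: enthalpy is a state function, so add the step enthalpies.
dH_total = dH1 + dH2 = 85.98 + (4.41)
dH_total = 90.39 kJ:

90.39 kJ


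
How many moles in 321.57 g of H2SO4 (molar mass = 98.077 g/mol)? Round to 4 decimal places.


n = mass / M
n = 321.57 / 98.077
n = 3.27875037 mol, rounded to 4 dp:

3.2788 mol


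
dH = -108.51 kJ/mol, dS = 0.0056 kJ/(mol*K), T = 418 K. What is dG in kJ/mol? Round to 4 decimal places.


Gibbs: dG = dH - T*dS (consistent units, dS already in kJ/(mol*K)).
T*dS = 418 * 0.0056 = 2.3408
dG = -108.51 - (2.3408)
dG = -110.8508 kJ/mol, rounded to 4 dp:

-110.8508 kJ/mol


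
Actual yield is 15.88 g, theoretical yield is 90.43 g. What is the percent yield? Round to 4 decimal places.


% yield = 100 * actual / theoretical
% yield = 100 * 15.88 / 90.43
% yield = 17.56054407 %, rounded to 4 dp:

17.5605 %


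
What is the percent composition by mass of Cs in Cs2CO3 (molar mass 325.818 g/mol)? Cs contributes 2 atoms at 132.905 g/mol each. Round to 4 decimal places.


pct = 100 * (n_elem * M_elem) / M_total
mass_contribution = 2 * 132.905 = 265.81 g/mol
pct = 100 * 265.81 / 325.818
pct = 81.58235579 %, rounded to 4 dp:

81.5824 %


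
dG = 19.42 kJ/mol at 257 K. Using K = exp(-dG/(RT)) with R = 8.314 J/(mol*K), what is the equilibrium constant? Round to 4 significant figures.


dG is in kJ/mol; multiply by 1000 to match R in J/(mol*K).
RT = 8.314 * 257 = 2136.698 J/mol
exponent = -dG*1000 / (RT) = -(19.42*1000) / 2136.698 = -9.08879027
K = exp(-9.08879027)
K = 0.00011292459, rounded to 4 significant figures:

0.0001129


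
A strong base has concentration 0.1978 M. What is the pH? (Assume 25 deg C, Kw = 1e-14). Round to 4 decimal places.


A strong base dissociates completely, so [OH-] equals the given concentration.
pOH = -log10([OH-]) = -log10(0.1978) = 0.703774
pH = 14 - pOH = 14 - 0.703774
pH = 13.296226, rounded to 4 dp:

13.2962


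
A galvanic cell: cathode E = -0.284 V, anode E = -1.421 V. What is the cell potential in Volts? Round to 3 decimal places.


Standard cell potential: E_cell = E_cathode - E_anode.
E_cell = -0.284 - (-1.421)
E_cell = 1.137 V, rounded to 3 dp:

1.137 V


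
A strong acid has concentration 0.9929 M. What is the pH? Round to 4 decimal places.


A strong acid dissociates completely, so [H+] equals the given concentration.
pH = -log10([H+]) = -log10(0.9929)
pH = 0.00309449, rounded to 4 dp:

0.0031


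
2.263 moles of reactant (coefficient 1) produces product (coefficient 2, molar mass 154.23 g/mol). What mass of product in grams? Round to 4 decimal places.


Use the coefficient ratio to convert reactant moles to product moles, then multiply by the product's molar mass.
moles_P = moles_R * (coeff_P / coeff_R) = 2.263 * (2/1) = 4.526
mass_P = moles_P * M_P = 4.526 * 154.23
mass_P = 698.04498 g, rounded to 4 dp:

698.0450 g


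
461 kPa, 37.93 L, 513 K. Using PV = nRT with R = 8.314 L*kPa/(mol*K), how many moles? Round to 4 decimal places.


PV = nRT, solve for n = PV / (RT).
PV = 461 * 37.93 = 17485.73
RT = 8.314 * 513 = 4265.082
n = 17485.73 / 4265.082
n = 4.09974064 mol, rounded to 4 dp:

4.0997 mol


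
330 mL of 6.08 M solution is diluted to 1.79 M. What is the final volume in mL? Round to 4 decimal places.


Dilution: M1*V1 = M2*V2, solve for V2.
V2 = M1*V1 / M2
V2 = 6.08 * 330 / 1.79
V2 = 2006.4 / 1.79
V2 = 1120.89385475 mL, rounded to 4 dp:

1120.8939 mL


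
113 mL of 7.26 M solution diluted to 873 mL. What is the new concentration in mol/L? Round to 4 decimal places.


Dilution: M1*V1 = M2*V2, solve for M2.
M2 = M1*V1 / V2
M2 = 7.26 * 113 / 873
M2 = 820.38 / 873
M2 = 0.93972509 mol/L, rounded to 4 dp:

0.9397 mol/L


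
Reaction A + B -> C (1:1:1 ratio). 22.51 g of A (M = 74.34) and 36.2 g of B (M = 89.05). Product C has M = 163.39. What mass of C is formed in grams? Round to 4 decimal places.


Find moles of each reactant; the smaller value is the limiting reagent in a 1:1:1 reaction, so moles_C equals moles of the limiter.
n_A = mass_A / M_A = 22.51 / 74.34 = 0.302798 mol
n_B = mass_B / M_B = 36.2 / 89.05 = 0.406513 mol
Limiting reagent: A (smaller), n_limiting = 0.302798 mol
mass_C = n_limiting * M_C = 0.302798 * 163.39
mass_C = 49.47416522 g, rounded to 4 dp:

49.4742 g


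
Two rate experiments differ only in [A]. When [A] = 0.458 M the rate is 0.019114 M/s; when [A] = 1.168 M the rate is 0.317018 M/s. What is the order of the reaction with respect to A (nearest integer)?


Rate is proportional to [A]^n, so rate2/rate1 = ([A]2/[A]1)^n. Take logs to solve for n.
rate2/rate1 = 0.317018 / 0.019114 = 16.5856
[A]2/[A]1 = 1.168 / 0.458 = 2.5502
n = ln(16.5856) / ln(2.5502) = 3.0
Nearest integer order:

3


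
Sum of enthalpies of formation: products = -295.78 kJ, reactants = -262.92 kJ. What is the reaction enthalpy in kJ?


dH_rxn = sum(dH_f products) - sum(dH_f reactants)
dH_rxn = -295.78 - (-262.92)
dH_rxn = -32.86 kJ:

-32.86 kJ


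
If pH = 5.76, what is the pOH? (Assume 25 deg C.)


At 25 deg C, pH + pOH = 14.
pOH = 14 - pH = 14 - 5.76
pOH = 8.24:

8.24


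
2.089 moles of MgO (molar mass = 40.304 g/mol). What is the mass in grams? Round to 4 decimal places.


mass = n * M
mass = 2.089 * 40.304
mass = 84.195056 g, rounded to 4 dp:

84.1951 g


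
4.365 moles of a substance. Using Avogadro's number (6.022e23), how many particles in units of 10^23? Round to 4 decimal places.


N = n * NA, then divide by 1e23 for the requested units.
N / 1e23 = n * 6.022
N / 1e23 = 4.365 * 6.022
N / 1e23 = 26.28603, rounded to 4 dp:

26.2860


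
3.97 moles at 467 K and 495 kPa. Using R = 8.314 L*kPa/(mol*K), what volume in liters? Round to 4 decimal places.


PV = nRT, solve for V = nRT / P.
nRT = 3.97 * 8.314 * 467 = 15414.0729
V = 15414.0729 / 495
V = 31.13954121 L, rounded to 4 dp:

31.1395 L


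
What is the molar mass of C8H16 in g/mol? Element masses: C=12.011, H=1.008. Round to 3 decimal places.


M = sum(count * atomic_mass) over atoms.
M = 8*12.011 + 16*1.008
M = 96.088 + 16.128
M = 112.216 g/mol, rounded to 3 dp:

112.216 g/mol


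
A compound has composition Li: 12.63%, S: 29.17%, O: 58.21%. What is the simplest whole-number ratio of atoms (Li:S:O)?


Assume 100 g of compound, divide each mass% by atomic mass to get moles, then normalize by the smallest to get a raw atom ratio.
Moles per 100 g: Li: 12.63/6.941 = 1.8196, S: 29.17/32.065 = 0.9097, O: 58.21/15.999 = 3.6384
Raw ratio (divide by min = 0.9097): Li: 2.0, S: 1.0, O: 3.999
Multiply by 1 to clear fractions: Li: 2.0 ~= 2, S: 1.0 ~= 1, O: 3.999 ~= 4
Reduce by GCD to get the simplest whole-number ratio:

2:1:4


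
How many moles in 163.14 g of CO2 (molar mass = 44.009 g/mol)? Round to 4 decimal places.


n = mass / M
n = 163.14 / 44.009
n = 3.70696903 mol, rounded to 4 dp:

3.7070 mol


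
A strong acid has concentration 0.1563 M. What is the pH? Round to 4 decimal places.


A strong acid dissociates completely, so [H+] equals the given concentration.
pH = -log10([H+]) = -log10(0.1563)
pH = 0.80604102, rounded to 4 dp:

0.8060


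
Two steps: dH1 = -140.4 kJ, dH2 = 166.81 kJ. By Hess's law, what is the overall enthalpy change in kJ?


Hess's law: enthalpy is a state function, so add the step enthalpies.
dH_total = dH1 + dH2 = -140.4 + (166.81)
dH_total = 26.41 kJ:

26.41 kJ


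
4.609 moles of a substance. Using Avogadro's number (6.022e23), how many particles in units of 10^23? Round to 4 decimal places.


N = n * NA, then divide by 1e23 for the requested units.
N / 1e23 = n * 6.022
N / 1e23 = 4.609 * 6.022
N / 1e23 = 27.755398, rounded to 4 dp:

27.7554


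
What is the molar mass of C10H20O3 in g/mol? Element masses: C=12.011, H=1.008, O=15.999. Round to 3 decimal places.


M = sum(count * atomic_mass) over atoms.
M = 10*12.011 + 20*1.008 + 3*15.999
M = 120.11 + 20.16 + 47.997
M = 188.267 g/mol, rounded to 3 dp:

188.267 g/mol


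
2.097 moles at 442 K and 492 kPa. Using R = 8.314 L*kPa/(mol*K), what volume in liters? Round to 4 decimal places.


PV = nRT, solve for V = nRT / P.
nRT = 2.097 * 8.314 * 442 = 7706.0304
V = 7706.0304 / 492
V = 15.66266341 L, rounded to 4 dp:

15.6627 L


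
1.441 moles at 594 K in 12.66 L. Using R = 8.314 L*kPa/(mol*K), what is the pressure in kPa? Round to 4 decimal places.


PV = nRT, solve for P = nRT / V.
nRT = 1.441 * 8.314 * 594 = 7116.4016
P = 7116.4016 / 12.66
P = 562.11703002 kPa, rounded to 4 dp:

562.1170 kPa


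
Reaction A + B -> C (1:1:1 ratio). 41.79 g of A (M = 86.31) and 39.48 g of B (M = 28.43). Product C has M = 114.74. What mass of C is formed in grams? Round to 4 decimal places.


Find moles of each reactant; the smaller value is the limiting reagent in a 1:1:1 reaction, so moles_C equals moles of the limiter.
n_A = mass_A / M_A = 41.79 / 86.31 = 0.484185 mol
n_B = mass_B / M_B = 39.48 / 28.43 = 1.388674 mol
Limiting reagent: A (smaller), n_limiting = 0.484185 mol
mass_C = n_limiting * M_C = 0.484185 * 114.74
mass_C = 55.5553869 g, rounded to 4 dp:

55.5554 g


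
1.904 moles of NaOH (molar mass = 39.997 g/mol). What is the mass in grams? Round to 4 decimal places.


mass = n * M
mass = 1.904 * 39.997
mass = 76.154288 g, rounded to 4 dp:

76.1543 g


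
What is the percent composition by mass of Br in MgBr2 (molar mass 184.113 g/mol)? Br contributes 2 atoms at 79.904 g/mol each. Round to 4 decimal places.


pct = 100 * (n_elem * M_elem) / M_total
mass_contribution = 2 * 79.904 = 159.808 g/mol
pct = 100 * 159.808 / 184.113
pct = 86.79886809 %, rounded to 4 dp:

86.7989 %


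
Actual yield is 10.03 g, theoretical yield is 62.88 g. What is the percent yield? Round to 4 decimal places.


% yield = 100 * actual / theoretical
% yield = 100 * 10.03 / 62.88
% yield = 15.95101781 %, rounded to 4 dp:

15.9510 %


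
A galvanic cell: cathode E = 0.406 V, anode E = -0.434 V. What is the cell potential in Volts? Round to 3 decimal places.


Standard cell potential: E_cell = E_cathode - E_anode.
E_cell = 0.406 - (-0.434)
E_cell = 0.84 V, rounded to 3 dp:

0.840 V


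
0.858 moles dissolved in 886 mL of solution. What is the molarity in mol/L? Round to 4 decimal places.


Convert volume to liters: V_L = V_mL / 1000.
V_L = 886 / 1000 = 0.886 L
M = n / V_L = 0.858 / 0.886
M = 0.96839729 mol/L, rounded to 4 dp:

0.9684 mol/L


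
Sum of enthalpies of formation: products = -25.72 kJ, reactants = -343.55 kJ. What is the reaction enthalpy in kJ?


dH_rxn = sum(dH_f products) - sum(dH_f reactants)
dH_rxn = -25.72 - (-343.55)
dH_rxn = 317.83 kJ:

317.83 kJ


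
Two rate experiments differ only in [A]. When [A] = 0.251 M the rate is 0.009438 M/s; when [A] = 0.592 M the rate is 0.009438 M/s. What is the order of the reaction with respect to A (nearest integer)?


Rate is proportional to [A]^n, so rate2/rate1 = ([A]2/[A]1)^n. Take logs to solve for n.
rate2/rate1 = 0.009438 / 0.009438 = 1.0
[A]2/[A]1 = 0.592 / 0.251 = 2.3586
n = ln(1.0) / ln(2.3586) = 0.0
Nearest integer order:

0


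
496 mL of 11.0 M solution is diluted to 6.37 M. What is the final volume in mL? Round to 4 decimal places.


Dilution: M1*V1 = M2*V2, solve for V2.
V2 = M1*V1 / M2
V2 = 11.0 * 496 / 6.37
V2 = 5456.0 / 6.37
V2 = 856.51491366 mL, rounded to 4 dp:

856.5149 mL


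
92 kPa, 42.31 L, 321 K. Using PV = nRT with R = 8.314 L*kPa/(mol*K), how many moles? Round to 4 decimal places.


PV = nRT, solve for n = PV / (RT).
PV = 92 * 42.31 = 3892.52
RT = 8.314 * 321 = 2668.794
n = 3892.52 / 2668.794
n = 1.45853146 mol, rounded to 4 dp:

1.4585 mol


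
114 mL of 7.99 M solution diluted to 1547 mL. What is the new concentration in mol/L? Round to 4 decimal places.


Dilution: M1*V1 = M2*V2, solve for M2.
M2 = M1*V1 / V2
M2 = 7.99 * 114 / 1547
M2 = 910.86 / 1547
M2 = 0.58879121 mol/L, rounded to 4 dp:

0.5888 mol/L


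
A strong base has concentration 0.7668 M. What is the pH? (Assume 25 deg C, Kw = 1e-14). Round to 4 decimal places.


A strong base dissociates completely, so [OH-] equals the given concentration.
pOH = -log10([OH-]) = -log10(0.7668) = 0.115318
pH = 14 - pOH = 14 - 0.115318
pH = 13.884682, rounded to 4 dp:

13.8847


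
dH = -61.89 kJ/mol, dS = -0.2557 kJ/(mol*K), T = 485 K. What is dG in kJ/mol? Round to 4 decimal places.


Gibbs: dG = dH - T*dS (consistent units, dS already in kJ/(mol*K)).
T*dS = 485 * -0.2557 = -124.0145
dG = -61.89 - (-124.0145)
dG = 62.1245 kJ/mol, rounded to 4 dp:

62.1245 kJ/mol


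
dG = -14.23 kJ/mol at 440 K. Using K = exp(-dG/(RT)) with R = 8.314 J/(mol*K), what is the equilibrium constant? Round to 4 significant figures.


dG is in kJ/mol; multiply by 1000 to match R in J/(mol*K).
RT = 8.314 * 440 = 3658.16 J/mol
exponent = -dG*1000 / (RT) = -(-14.23*1000) / 3658.16 = 3.88993374
K = exp(3.88993374)
K = 48.907646, rounded to 4 significant figures:

48.91


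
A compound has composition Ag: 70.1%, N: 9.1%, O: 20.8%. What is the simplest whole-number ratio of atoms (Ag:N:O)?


Assume 100 g of compound, divide each mass% by atomic mass to get moles, then normalize by the smallest to get a raw atom ratio.
Moles per 100 g: Ag: 70.1/107.868 = 0.6499, N: 9.1/14.007 = 0.6497, O: 20.8/15.999 = 1.3001
Raw ratio (divide by min = 0.6497): Ag: 1.0, N: 1.0, O: 2.001
Multiply by 1 to clear fractions: Ag: 1.0 ~= 1, N: 1.0 ~= 1, O: 2.001 ~= 2
Reduce by GCD to get the simplest whole-number ratio:

1:1:2


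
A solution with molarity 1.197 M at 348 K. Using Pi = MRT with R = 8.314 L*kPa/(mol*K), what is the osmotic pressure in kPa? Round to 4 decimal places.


Osmotic pressure (van't Hoff): Pi = M*R*T.
RT = 8.314 * 348 = 2893.272
Pi = 1.197 * 2893.272
Pi = 3463.246584 kPa, rounded to 4 dp:

3463.2466 kPa


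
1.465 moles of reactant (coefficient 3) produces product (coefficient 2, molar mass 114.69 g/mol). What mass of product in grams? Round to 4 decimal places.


Use the coefficient ratio to convert reactant moles to product moles, then multiply by the product's molar mass.
moles_P = moles_R * (coeff_P / coeff_R) = 1.465 * (2/3) = 0.976667
mass_P = moles_P * M_P = 0.976667 * 114.69
mass_P = 112.01393823 g, rounded to 4 dp:

112.0139 g


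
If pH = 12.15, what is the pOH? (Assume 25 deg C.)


At 25 deg C, pH + pOH = 14.
pOH = 14 - pH = 14 - 12.15
pOH = 1.85:

1.85


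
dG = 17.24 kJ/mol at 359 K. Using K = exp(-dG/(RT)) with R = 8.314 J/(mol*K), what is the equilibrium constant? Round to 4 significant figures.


dG is in kJ/mol; multiply by 1000 to match R in J/(mol*K).
RT = 8.314 * 359 = 2984.726 J/mol
exponent = -dG*1000 / (RT) = -(17.24*1000) / 2984.726 = -5.77607459
K = exp(-5.77607459)
K = 0.0031008637, rounded to 4 significant figures:

0.003101


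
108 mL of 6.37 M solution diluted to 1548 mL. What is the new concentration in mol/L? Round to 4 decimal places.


Dilution: M1*V1 = M2*V2, solve for M2.
M2 = M1*V1 / V2
M2 = 6.37 * 108 / 1548
M2 = 687.96 / 1548
M2 = 0.4444186 mol/L, rounded to 4 dp:

0.4444 mol/L


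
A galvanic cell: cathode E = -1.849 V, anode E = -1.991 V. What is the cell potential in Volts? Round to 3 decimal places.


Standard cell potential: E_cell = E_cathode - E_anode.
E_cell = -1.849 - (-1.991)
E_cell = 0.142 V, rounded to 3 dp:

0.142 V


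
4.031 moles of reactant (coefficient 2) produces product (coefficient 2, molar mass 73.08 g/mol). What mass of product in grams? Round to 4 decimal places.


Use the coefficient ratio to convert reactant moles to product moles, then multiply by the product's molar mass.
moles_P = moles_R * (coeff_P / coeff_R) = 4.031 * (2/2) = 4.031
mass_P = moles_P * M_P = 4.031 * 73.08
mass_P = 294.58548 g, rounded to 4 dp:

294.5855 g


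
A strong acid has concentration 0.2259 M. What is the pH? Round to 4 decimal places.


A strong acid dissociates completely, so [H+] equals the given concentration.
pH = -log10([H+]) = -log10(0.2259)
pH = 0.64608377, rounded to 4 dp:

0.6461


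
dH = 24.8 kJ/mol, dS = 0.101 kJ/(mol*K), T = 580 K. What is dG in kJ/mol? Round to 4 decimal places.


Gibbs: dG = dH - T*dS (consistent units, dS already in kJ/(mol*K)).
T*dS = 580 * 0.101 = 58.58
dG = 24.8 - (58.58)
dG = -33.78 kJ/mol, rounded to 4 dp:

-33.7800 kJ/mol


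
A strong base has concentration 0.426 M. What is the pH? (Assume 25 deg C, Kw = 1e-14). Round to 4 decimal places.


A strong base dissociates completely, so [OH-] equals the given concentration.
pOH = -log10([OH-]) = -log10(0.426) = 0.37059
pH = 14 - pOH = 14 - 0.37059
pH = 13.62941, rounded to 4 dp:

13.6294


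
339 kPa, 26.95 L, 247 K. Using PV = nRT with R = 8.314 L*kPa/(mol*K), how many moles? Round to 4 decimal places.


PV = nRT, solve for n = PV / (RT).
PV = 339 * 26.95 = 9136.05
RT = 8.314 * 247 = 2053.558
n = 9136.05 / 2053.558
n = 4.44888822 mol, rounded to 4 dp:

4.4489 mol


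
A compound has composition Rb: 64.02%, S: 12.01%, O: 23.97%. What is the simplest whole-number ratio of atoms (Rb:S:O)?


Assume 100 g of compound, divide each mass% by atomic mass to get moles, then normalize by the smallest to get a raw atom ratio.
Moles per 100 g: Rb: 64.02/85.468 = 0.7491, S: 12.01/32.065 = 0.3746, O: 23.97/15.999 = 1.4982
Raw ratio (divide by min = 0.3746): Rb: 2.0, S: 1.0, O: 4.0
Multiply by 1 to clear fractions: Rb: 2.0 ~= 2, S: 1.0 ~= 1, O: 4.0 ~= 4
Reduce by GCD to get the simplest whole-number ratio:

2:1:4


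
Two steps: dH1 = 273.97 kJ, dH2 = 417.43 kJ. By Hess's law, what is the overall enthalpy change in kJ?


Hess's law: enthalpy is a state function, so add the step enthalpies.
dH_total = dH1 + dH2 = 273.97 + (417.43)
dH_total = 691.4 kJ:

691.40 kJ


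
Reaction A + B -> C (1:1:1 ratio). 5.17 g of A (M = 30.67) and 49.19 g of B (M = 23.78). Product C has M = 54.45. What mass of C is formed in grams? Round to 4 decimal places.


Find moles of each reactant; the smaller value is the limiting reagent in a 1:1:1 reaction, so moles_C equals moles of the limiter.
n_A = mass_A / M_A = 5.17 / 30.67 = 0.168569 mol
n_B = mass_B / M_B = 49.19 / 23.78 = 2.068545 mol
Limiting reagent: A (smaller), n_limiting = 0.168569 mol
mass_C = n_limiting * M_C = 0.168569 * 54.45
mass_C = 9.17858205 g, rounded to 4 dp:

9.1786 g


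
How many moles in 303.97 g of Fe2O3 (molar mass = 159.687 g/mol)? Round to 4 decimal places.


n = mass / M
n = 303.97 / 159.687
n = 1.90353629 mol, rounded to 4 dp:

1.9035 mol


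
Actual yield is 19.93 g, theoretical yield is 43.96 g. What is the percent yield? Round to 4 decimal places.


% yield = 100 * actual / theoretical
% yield = 100 * 19.93 / 43.96
% yield = 45.3366697 %, rounded to 4 dp:

45.3367 %


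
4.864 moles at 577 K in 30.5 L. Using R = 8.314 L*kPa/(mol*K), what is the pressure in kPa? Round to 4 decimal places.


PV = nRT, solve for P = nRT / V.
nRT = 4.864 * 8.314 * 577 = 23333.4738
P = 23333.4738 / 30.5
P = 765.03192787 kPa, rounded to 4 dp:

765.0319 kPa


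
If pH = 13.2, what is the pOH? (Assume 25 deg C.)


At 25 deg C, pH + pOH = 14.
pOH = 14 - pH = 14 - 13.2
pOH = 0.8:

0.80


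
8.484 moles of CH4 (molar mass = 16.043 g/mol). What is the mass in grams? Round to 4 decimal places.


mass = n * M
mass = 8.484 * 16.043
mass = 136.108812 g, rounded to 4 dp:

136.1088 g


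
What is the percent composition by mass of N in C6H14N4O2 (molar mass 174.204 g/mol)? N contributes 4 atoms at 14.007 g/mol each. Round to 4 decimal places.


pct = 100 * (n_elem * M_elem) / M_total
mass_contribution = 4 * 14.007 = 56.028 g/mol
pct = 100 * 56.028 / 174.204
pct = 32.16229248 %, rounded to 4 dp:

32.1623 %


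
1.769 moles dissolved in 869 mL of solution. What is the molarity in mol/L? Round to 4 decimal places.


Convert volume to liters: V_L = V_mL / 1000.
V_L = 869 / 1000 = 0.869 L
M = n / V_L = 1.769 / 0.869
M = 2.03567319 mol/L, rounded to 4 dp:

2.0357 mol/L


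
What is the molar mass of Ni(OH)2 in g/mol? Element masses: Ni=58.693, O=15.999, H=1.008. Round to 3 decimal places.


M = sum(count * atomic_mass) over atoms.
M = 1*58.693 + 2*15.999 + 2*1.008
M = 58.693 + 31.998 + 2.016
M = 92.707 g/mol, rounded to 3 dp:

92.707 g/mol


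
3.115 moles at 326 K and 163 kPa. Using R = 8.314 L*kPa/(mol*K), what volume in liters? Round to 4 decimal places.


PV = nRT, solve for V = nRT / P.
nRT = 3.115 * 8.314 * 326 = 8442.7839
V = 8442.7839 / 163
V = 51.79622025 L, rounded to 4 dp:

51.7962 L


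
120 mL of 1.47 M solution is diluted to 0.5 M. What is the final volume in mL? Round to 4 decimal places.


Dilution: M1*V1 = M2*V2, solve for V2.
V2 = M1*V1 / M2
V2 = 1.47 * 120 / 0.5
V2 = 176.4 / 0.5
V2 = 352.8 mL, rounded to 4 dp:

352.8000 mL


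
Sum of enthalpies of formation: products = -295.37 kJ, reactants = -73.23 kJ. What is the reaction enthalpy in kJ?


dH_rxn = sum(dH_f products) - sum(dH_f reactants)
dH_rxn = -295.37 - (-73.23)
dH_rxn = -222.14 kJ:

-222.14 kJ


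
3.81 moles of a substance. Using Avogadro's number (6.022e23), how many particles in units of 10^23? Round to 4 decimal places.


N = n * NA, then divide by 1e23 for the requested units.
N / 1e23 = n * 6.022
N / 1e23 = 3.81 * 6.022
N / 1e23 = 22.94382, rounded to 4 dp:

22.9438


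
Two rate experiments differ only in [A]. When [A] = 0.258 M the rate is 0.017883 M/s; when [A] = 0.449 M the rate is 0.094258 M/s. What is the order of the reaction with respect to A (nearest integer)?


Rate is proportional to [A]^n, so rate2/rate1 = ([A]2/[A]1)^n. Take logs to solve for n.
rate2/rate1 = 0.094258 / 0.017883 = 5.2708
[A]2/[A]1 = 0.449 / 0.258 = 1.7403
n = ln(5.2708) / ln(1.7403) = 3.0
Nearest integer order:

3


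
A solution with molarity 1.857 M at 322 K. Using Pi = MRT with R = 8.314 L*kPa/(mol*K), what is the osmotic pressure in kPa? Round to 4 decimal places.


Osmotic pressure (van't Hoff): Pi = M*R*T.
RT = 8.314 * 322 = 2677.108
Pi = 1.857 * 2677.108
Pi = 4971.389556 kPa, rounded to 4 dp:

4971.3896 kPa


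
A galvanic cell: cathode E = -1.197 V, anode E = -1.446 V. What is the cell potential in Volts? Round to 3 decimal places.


Standard cell potential: E_cell = E_cathode - E_anode.
E_cell = -1.197 - (-1.446)
E_cell = 0.249 V, rounded to 3 dp:

0.249 V


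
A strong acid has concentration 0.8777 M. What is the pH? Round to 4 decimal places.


A strong acid dissociates completely, so [H+] equals the given concentration.
pH = -log10([H+]) = -log10(0.8777)
pH = 0.0566539, rounded to 4 dp:

0.0567


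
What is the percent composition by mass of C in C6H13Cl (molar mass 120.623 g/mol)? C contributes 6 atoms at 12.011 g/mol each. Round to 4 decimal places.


pct = 100 * (n_elem * M_elem) / M_total
mass_contribution = 6 * 12.011 = 72.066 g/mol
pct = 100 * 72.066 / 120.623
pct = 59.74482478 %, rounded to 4 dp:

59.7448 %


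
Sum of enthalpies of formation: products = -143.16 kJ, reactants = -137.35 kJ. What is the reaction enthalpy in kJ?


dH_rxn = sum(dH_f products) - sum(dH_f reactants)
dH_rxn = -143.16 - (-137.35)
dH_rxn = -5.81 kJ:

-5.81 kJ


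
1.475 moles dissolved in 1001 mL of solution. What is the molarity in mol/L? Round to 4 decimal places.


Convert volume to liters: V_L = V_mL / 1000.
V_L = 1001 / 1000 = 1.001 L
M = n / V_L = 1.475 / 1.001
M = 1.47352647 mol/L, rounded to 4 dp:

1.4735 mol/L


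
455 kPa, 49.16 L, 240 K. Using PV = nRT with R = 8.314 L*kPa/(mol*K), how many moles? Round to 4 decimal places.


PV = nRT, solve for n = PV / (RT).
PV = 455 * 49.16 = 22367.8
RT = 8.314 * 240 = 1995.36
n = 22367.8 / 1995.36
n = 11.20990698 mol, rounded to 4 dp:

11.2099 mol


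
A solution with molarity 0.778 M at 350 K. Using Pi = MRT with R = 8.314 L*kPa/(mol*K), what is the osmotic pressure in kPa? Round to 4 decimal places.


Osmotic pressure (van't Hoff): Pi = M*R*T.
RT = 8.314 * 350 = 2909.9
Pi = 0.778 * 2909.9
Pi = 2263.9022 kPa, rounded to 4 dp:

2263.9022 kPa


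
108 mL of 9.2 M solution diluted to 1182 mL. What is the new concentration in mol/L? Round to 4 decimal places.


Dilution: M1*V1 = M2*V2, solve for M2.
M2 = M1*V1 / V2
M2 = 9.2 * 108 / 1182
M2 = 993.6 / 1182
M2 = 0.84060914 mol/L, rounded to 4 dp:

0.8406 mol/L


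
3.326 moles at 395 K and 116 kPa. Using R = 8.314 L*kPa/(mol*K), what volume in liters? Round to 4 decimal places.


PV = nRT, solve for V = nRT / P.
nRT = 3.326 * 8.314 * 395 = 10922.6838
V = 10922.6838 / 116
V = 94.16106724 L, rounded to 4 dp:

94.1611 L


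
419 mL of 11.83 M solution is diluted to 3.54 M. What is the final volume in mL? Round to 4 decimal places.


Dilution: M1*V1 = M2*V2, solve for V2.
V2 = M1*V1 / M2
V2 = 11.83 * 419 / 3.54
V2 = 4956.77 / 3.54
V2 = 1400.21751412 mL, rounded to 4 dp:

1400.2175 mL


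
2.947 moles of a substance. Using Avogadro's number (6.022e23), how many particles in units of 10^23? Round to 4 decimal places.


N = n * NA, then divide by 1e23 for the requested units.
N / 1e23 = n * 6.022
N / 1e23 = 2.947 * 6.022
N / 1e23 = 17.746834, rounded to 4 dp:

17.7468


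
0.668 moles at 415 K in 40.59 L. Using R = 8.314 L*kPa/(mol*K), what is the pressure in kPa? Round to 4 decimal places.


PV = nRT, solve for P = nRT / V.
nRT = 0.668 * 8.314 * 415 = 2304.8071
P = 2304.8071 / 40.59
P = 56.78263365 kPa, rounded to 4 dp:

56.7826 kPa


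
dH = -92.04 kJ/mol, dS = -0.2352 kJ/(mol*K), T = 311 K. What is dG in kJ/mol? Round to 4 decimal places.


Gibbs: dG = dH - T*dS (consistent units, dS already in kJ/(mol*K)).
T*dS = 311 * -0.2352 = -73.1472
dG = -92.04 - (-73.1472)
dG = -18.8928 kJ/mol, rounded to 4 dp:

-18.8928 kJ/mol


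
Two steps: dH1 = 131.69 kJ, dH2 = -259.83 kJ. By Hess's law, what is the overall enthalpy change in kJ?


Hess's law: enthalpy is a state function, so add the step enthalpies.
dH_total = dH1 + dH2 = 131.69 + (-259.83)
dH_total = -128.14 kJ:

-128.14 kJ


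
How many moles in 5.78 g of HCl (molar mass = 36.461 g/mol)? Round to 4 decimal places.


n = mass / M
n = 5.78 / 36.461
n = 0.15852555 mol, rounded to 4 dp:

0.1585 mol


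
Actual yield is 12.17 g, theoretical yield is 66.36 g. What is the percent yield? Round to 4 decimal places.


% yield = 100 * actual / theoretical
% yield = 100 * 12.17 / 66.36
% yield = 18.33936106 %, rounded to 4 dp:

18.3394 %


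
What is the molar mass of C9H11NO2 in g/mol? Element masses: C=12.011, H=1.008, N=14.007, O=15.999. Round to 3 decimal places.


M = sum(count * atomic_mass) over atoms.
M = 9*12.011 + 11*1.008 + 1*14.007 + 2*15.999
M = 108.099 + 11.088 + 14.007 + 31.998
M = 165.192 g/mol, rounded to 3 dp:

165.192 g/mol


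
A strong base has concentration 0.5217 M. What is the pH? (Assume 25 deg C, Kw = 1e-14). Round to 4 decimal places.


A strong base dissociates completely, so [OH-] equals the given concentration.
pOH = -log10([OH-]) = -log10(0.5217) = 0.282579
pH = 14 - pOH = 14 - 0.282579
pH = 13.717421, rounded to 4 dp:

13.7174


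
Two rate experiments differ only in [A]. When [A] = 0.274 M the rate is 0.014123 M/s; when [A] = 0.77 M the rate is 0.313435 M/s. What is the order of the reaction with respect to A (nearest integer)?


Rate is proportional to [A]^n, so rate2/rate1 = ([A]2/[A]1)^n. Take logs to solve for n.
rate2/rate1 = 0.313435 / 0.014123 = 22.1932
[A]2/[A]1 = 0.77 / 0.274 = 2.8102
n = ln(22.1932) / ln(2.8102) = 3.0
Nearest integer order:

3


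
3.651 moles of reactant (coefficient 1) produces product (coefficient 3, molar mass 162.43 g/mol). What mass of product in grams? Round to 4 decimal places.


Use the coefficient ratio to convert reactant moles to product moles, then multiply by the product's molar mass.
moles_P = moles_R * (coeff_P / coeff_R) = 3.651 * (3/1) = 10.953
mass_P = moles_P * M_P = 10.953 * 162.43
mass_P = 1779.09579 g, rounded to 4 dp:

1779.0958 g


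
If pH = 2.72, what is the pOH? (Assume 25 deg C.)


At 25 deg C, pH + pOH = 14.
pOH = 14 - pH = 14 - 2.72
pOH = 11.28:

11.28


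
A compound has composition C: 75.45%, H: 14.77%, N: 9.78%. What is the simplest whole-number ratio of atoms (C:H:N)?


Assume 100 g of compound, divide each mass% by atomic mass to get moles, then normalize by the smallest to get a raw atom ratio.
Moles per 100 g: C: 75.45/12.011 = 6.2817, H: 14.77/1.008 = 14.6528, N: 9.78/14.007 = 0.6982
Raw ratio (divide by min = 0.6982): C: 8.997, H: 20.986, N: 1.0
Multiply by 1 to clear fractions: C: 8.997 ~= 9, H: 20.986 ~= 21, N: 1.0 ~= 1
Reduce by GCD to get the simplest whole-number ratio:

9:21:1


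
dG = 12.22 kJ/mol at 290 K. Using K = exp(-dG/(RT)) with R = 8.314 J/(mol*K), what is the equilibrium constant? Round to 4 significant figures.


dG is in kJ/mol; multiply by 1000 to match R in J/(mol*K).
RT = 8.314 * 290 = 2411.06 J/mol
exponent = -dG*1000 / (RT) = -(12.22*1000) / 2411.06 = -5.0683102
K = exp(-5.0683102)
K = 0.0062930451, rounded to 4 significant figures:

0.006293


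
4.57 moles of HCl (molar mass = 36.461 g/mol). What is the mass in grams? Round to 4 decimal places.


mass = n * M
mass = 4.57 * 36.461
mass = 166.62677 g, rounded to 4 dp:

166.6268 g


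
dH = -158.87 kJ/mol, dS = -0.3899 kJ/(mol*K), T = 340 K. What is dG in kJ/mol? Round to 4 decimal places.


Gibbs: dG = dH - T*dS (consistent units, dS already in kJ/(mol*K)).
T*dS = 340 * -0.3899 = -132.566
dG = -158.87 - (-132.566)
dG = -26.304 kJ/mol, rounded to 4 dp:

-26.3040 kJ/mol


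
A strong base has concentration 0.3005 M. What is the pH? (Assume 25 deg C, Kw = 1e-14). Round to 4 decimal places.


A strong base dissociates completely, so [OH-] equals the given concentration.
pOH = -log10([OH-]) = -log10(0.3005) = 0.522156
pH = 14 - pOH = 14 - 0.522156
pH = 13.477844, rounded to 4 dp:

13.4778


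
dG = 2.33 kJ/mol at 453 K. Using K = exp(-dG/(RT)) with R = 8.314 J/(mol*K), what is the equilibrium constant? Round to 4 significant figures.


dG is in kJ/mol; multiply by 1000 to match R in J/(mol*K).
RT = 8.314 * 453 = 3766.242 J/mol
exponent = -dG*1000 / (RT) = -(2.33*1000) / 3766.242 = -0.61865382
K = exp(-0.61865382)
K = 0.5386691, rounded to 4 significant figures:

0.5387


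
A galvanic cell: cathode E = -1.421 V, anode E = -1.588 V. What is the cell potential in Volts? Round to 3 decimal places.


Standard cell potential: E_cell = E_cathode - E_anode.
E_cell = -1.421 - (-1.588)
E_cell = 0.167 V, rounded to 3 dp:

0.167 V


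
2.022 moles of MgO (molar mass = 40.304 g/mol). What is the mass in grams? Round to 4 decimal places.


mass = n * M
mass = 2.022 * 40.304
mass = 81.494688 g, rounded to 4 dp:

81.4947 g


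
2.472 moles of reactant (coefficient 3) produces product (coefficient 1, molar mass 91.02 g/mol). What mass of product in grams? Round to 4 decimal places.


Use the coefficient ratio to convert reactant moles to product moles, then multiply by the product's molar mass.
moles_P = moles_R * (coeff_P / coeff_R) = 2.472 * (1/3) = 0.824
mass_P = moles_P * M_P = 0.824 * 91.02
mass_P = 75.00048 g, rounded to 4 dp:

75.0005 g


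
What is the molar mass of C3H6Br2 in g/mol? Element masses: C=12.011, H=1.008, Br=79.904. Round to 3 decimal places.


M = sum(count * atomic_mass) over atoms.
M = 3*12.011 + 6*1.008 + 2*79.904
M = 36.033 + 6.048 + 159.808
M = 201.889 g/mol, rounded to 3 dp:

201.889 g/mol


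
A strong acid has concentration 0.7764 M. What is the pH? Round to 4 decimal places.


A strong acid dissociates completely, so [H+] equals the given concentration.
pH = -log10([H+]) = -log10(0.7764)
pH = 0.10991447, rounded to 4 dp:

0.1099


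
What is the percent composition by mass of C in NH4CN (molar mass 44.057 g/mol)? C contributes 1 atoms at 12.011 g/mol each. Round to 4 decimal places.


pct = 100 * (n_elem * M_elem) / M_total
mass_contribution = 1 * 12.011 = 12.011 g/mol
pct = 100 * 12.011 / 44.057
pct = 27.26241006 %, rounded to 4 dp:

27.2624 %


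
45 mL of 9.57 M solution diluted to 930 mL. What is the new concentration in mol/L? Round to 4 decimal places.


Dilution: M1*V1 = M2*V2, solve for M2.
M2 = M1*V1 / V2
M2 = 9.57 * 45 / 930
M2 = 430.65 / 930
M2 = 0.46306452 mol/L, rounded to 4 dp:

0.4631 mol/L


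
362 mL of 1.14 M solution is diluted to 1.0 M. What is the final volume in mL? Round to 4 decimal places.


Dilution: M1*V1 = M2*V2, solve for V2.
V2 = M1*V1 / M2
V2 = 1.14 * 362 / 1.0
V2 = 412.68 / 1.0
V2 = 412.68 mL, rounded to 4 dp:

412.6800 mL


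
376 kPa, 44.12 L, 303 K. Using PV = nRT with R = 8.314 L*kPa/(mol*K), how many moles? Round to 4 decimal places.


PV = nRT, solve for n = PV / (RT).
PV = 376 * 44.12 = 16589.12
RT = 8.314 * 303 = 2519.142
n = 16589.12 / 2519.142
n = 6.58522624 mol, rounded to 4 dp:

6.5852 mol


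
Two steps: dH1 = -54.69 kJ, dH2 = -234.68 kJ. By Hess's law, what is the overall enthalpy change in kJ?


Hess's law: enthalpy is a state function, so add the step enthalpies.
dH_total = dH1 + dH2 = -54.69 + (-234.68)
dH_total = -289.37 kJ:

-289.37 kJ


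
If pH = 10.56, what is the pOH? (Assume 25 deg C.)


At 25 deg C, pH + pOH = 14.
pOH = 14 - pH = 14 - 10.56
pOH = 3.44:

3.44


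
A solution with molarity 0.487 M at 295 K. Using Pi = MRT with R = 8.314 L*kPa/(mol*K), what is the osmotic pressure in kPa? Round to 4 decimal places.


Osmotic pressure (van't Hoff): Pi = M*R*T.
RT = 8.314 * 295 = 2452.63
Pi = 0.487 * 2452.63
Pi = 1194.43081 kPa, rounded to 4 dp:

1194.4308 kPa


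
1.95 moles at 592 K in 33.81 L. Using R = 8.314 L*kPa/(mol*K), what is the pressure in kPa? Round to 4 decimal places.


PV = nRT, solve for P = nRT / V.
nRT = 1.95 * 8.314 * 592 = 9597.6816
P = 9597.6816 / 33.81
P = 283.87109139 kPa, rounded to 4 dp:

283.8711 kPa


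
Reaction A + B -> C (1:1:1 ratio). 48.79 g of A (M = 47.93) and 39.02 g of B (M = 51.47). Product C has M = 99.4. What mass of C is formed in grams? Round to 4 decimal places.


Find moles of each reactant; the smaller value is the limiting reagent in a 1:1:1 reaction, so moles_C equals moles of the limiter.
n_A = mass_A / M_A = 48.79 / 47.93 = 1.017943 mol
n_B = mass_B / M_B = 39.02 / 51.47 = 0.758112 mol
Limiting reagent: B (smaller), n_limiting = 0.758112 mol
mass_C = n_limiting * M_C = 0.758112 * 99.4
mass_C = 75.3563328 g, rounded to 4 dp:

75.3563 g


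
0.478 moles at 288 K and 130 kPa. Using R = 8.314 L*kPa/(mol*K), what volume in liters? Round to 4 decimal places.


PV = nRT, solve for V = nRT / P.
nRT = 0.478 * 8.314 * 288 = 1144.5385
V = 1144.5385 / 130
V = 8.80414231 L, rounded to 4 dp:

8.8041 L


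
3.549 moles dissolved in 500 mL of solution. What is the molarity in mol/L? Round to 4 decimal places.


Convert volume to liters: V_L = V_mL / 1000.
V_L = 500 / 1000 = 0.5 L
M = n / V_L = 3.549 / 0.5
M = 7.098 mol/L, rounded to 4 dp:

7.0980 mol/L


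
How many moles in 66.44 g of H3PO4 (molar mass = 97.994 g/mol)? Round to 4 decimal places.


n = mass / M
n = 66.44 / 97.994
n = 0.67800069 mol, rounded to 4 dp:

0.6780 mol


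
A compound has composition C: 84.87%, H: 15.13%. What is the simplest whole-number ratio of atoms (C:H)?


Assume 100 g of compound, divide each mass% by atomic mass to get moles, then normalize by the smallest to get a raw atom ratio.
Moles per 100 g: C: 84.87/12.011 = 7.066, H: 15.13/1.008 = 15.0099
Raw ratio (divide by min = 7.066): C: 1.0, H: 2.124
Multiply by 8 to clear fractions: C: 8.0 ~= 8, H: 16.994 ~= 17
Reduce by GCD to get the simplest whole-number ratio:

8:17


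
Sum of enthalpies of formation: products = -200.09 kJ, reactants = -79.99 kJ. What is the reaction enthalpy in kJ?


dH_rxn = sum(dH_f products) - sum(dH_f reactants)
dH_rxn = -200.09 - (-79.99)
dH_rxn = -120.1 kJ:

-120.10 kJ


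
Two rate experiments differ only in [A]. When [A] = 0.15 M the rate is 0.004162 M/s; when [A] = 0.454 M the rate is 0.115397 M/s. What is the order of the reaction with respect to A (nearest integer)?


Rate is proportional to [A]^n, so rate2/rate1 = ([A]2/[A]1)^n. Take logs to solve for n.
rate2/rate1 = 0.115397 / 0.004162 = 27.7263
[A]2/[A]1 = 0.454 / 0.15 = 3.0267
n = ln(27.7263) / ln(3.0267) = 3.0
Nearest integer order:

3


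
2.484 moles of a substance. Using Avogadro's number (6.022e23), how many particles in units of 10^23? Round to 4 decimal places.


N = n * NA, then divide by 1e23 for the requested units.
N / 1e23 = n * 6.022
N / 1e23 = 2.484 * 6.022
N / 1e23 = 14.958648, rounded to 4 dp:

14.9586


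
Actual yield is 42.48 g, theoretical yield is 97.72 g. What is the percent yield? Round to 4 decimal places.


% yield = 100 * actual / theoretical
% yield = 100 * 42.48 / 97.72
% yield = 43.47114204 %, rounded to 4 dp:

43.4711 %


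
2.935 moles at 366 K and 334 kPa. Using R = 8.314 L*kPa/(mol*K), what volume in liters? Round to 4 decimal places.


PV = nRT, solve for V = nRT / P.
nRT = 2.935 * 8.314 * 366 = 8930.9819
V = 8930.9819 / 334
V = 26.73946677 L, rounded to 4 dp:

26.7395 L


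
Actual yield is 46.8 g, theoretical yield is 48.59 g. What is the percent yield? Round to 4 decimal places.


% yield = 100 * actual / theoretical
% yield = 100 * 46.8 / 48.59
% yield = 96.31611443 %, rounded to 4 dp:

96.3161 %


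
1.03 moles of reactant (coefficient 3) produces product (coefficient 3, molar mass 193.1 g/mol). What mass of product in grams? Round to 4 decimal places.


Use the coefficient ratio to convert reactant moles to product moles, then multiply by the product's molar mass.
moles_P = moles_R * (coeff_P / coeff_R) = 1.03 * (3/3) = 1.03
mass_P = moles_P * M_P = 1.03 * 193.1
mass_P = 198.893 g, rounded to 4 dp:

198.8930 g
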